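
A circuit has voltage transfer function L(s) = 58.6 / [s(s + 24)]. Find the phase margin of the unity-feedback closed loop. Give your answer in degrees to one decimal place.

84.2°

Gain crossover: |L(jω)| = 1 at ω ≈ 2.43 rad s⁻¹.
∠L(j2.43) = −90° − arctan(2.43/24) ≈ -95.78°
PM = 180° + (-95.78°) = 84.22°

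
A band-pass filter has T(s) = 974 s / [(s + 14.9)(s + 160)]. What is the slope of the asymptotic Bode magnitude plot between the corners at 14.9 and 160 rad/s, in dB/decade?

In this band the factors already past their corner are: 1 differentiator zero, pole at 14.9; net slope = 0 dB/decade.

0 dB/decade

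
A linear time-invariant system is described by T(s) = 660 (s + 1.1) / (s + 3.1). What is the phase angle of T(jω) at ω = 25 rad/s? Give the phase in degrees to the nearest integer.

5°

∠(j25 + 1.1) = arctan(25/1.1) = 87.48°
∠(j25 + 3.1) = arctan(25/3.1) = 82.93°
∠T(j25) = 87.48° − 82.93° = 4.55°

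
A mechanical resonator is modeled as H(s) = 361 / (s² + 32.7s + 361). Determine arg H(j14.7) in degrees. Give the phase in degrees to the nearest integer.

∠[(j14.7)² + 32.7(j14.7) + 361] = ∠[144.91 + j480.69] = 73.22°
∠H(j14.7) = −73.22° = -73.22°

-73°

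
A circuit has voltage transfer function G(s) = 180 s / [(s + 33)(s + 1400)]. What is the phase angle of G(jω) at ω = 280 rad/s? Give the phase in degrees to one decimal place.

-4.6°

∠(j280) = 90.00°
∠(j280 + 33) = arctan(280/33) = 83.28°
∠(j280 + 1400) = arctan(280/1400) = 11.31°
∠G(j280) = 90.00° − (83.28° + 11.31°) = -4.59°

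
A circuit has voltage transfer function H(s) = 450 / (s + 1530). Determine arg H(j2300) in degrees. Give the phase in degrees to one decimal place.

-56.4 deg

∠(j2300 + 1530) = arctan(2300/1530) = 56.37°
∠H(j2300) = −56.37° = -56.37°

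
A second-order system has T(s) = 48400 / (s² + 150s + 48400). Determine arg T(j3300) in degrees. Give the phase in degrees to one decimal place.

∠[(j3300)² + 150(j3300) + 48400] = ∠[-1.0842e+07 + j4.95e+05] = 177.39°
∠T(j3300) = −177.39° = -177.39°

-177.4°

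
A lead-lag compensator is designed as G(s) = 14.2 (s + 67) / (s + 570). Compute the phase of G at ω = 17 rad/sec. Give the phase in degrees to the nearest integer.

13°

∠(j17 + 67) = arctan(17/67) = 14.24°
∠(j17 + 570) = arctan(17/570) = 1.71°
∠G(j17) = 14.24° − 1.71° = 12.53°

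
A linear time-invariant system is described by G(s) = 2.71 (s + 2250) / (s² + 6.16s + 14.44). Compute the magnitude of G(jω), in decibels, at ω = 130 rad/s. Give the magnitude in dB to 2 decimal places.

|j130 + 2250| = √(130² + 2250²) = 2254
|(j130)² + 6.16(j130) + 14.44| = |-16886 + j800.8| = 1.69e+04
|G(j130)| = 2.71 × 2254 / 1.69e+04 = 0.3613
20 log₁₀(0.3613) = -8.843 dB

-8.84 dB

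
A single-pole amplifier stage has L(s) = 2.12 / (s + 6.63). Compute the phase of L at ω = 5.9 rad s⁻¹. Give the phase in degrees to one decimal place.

-41.7°

∠(j5.9 + 6.63) = arctan(5.9/6.63) = 41.67°
∠L(j5.9) = −41.67° = -41.67°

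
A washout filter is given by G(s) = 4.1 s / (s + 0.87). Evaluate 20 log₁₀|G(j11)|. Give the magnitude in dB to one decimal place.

12.2 dB

|j11| = 11
|j11 + 0.87| = √(11² + 0.87²) = 11.03
|G(j11)| = 4.1 × 11 / 11.03 = 4.0872
20 log₁₀(4.0872) = 12.23 dB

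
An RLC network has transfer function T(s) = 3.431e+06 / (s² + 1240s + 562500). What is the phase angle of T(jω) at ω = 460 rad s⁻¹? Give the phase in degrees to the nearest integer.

-58°

∠[(j460)² + 1240(j460) + 562500] = ∠[3.509e+05 + j5.704e+05] = 58.40°
∠T(j460) = −58.40° = -58.40°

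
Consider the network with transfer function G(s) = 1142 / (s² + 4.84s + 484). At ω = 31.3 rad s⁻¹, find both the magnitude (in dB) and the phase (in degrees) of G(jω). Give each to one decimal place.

|(j31.3)² + 4.84(j31.3) + 484| = |-495.69 + j151.49| = 518.3
|G(j31.3)| = 1142 / 518.3 = 2.2033
20 log₁₀(2.2033) = 6.86 dB
∠[(j31.3)² + 4.84(j31.3) + 484] = ∠[-495.69 + j151.49] = 163.01°
∠G(j31.3) = −163.01° = -163.01°

|G| = 6.9 dB, ∠G = -163.0 deg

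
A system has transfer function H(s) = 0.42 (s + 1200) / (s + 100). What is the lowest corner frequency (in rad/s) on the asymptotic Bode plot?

100 rad/s

Break frequencies occur at each pole and zero magnitude: 100 rad/s, 1200 rad/s.
The lowest is 100 rad/s.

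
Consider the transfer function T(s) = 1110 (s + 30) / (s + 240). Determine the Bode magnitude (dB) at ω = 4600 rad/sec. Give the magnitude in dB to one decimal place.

|j4600 + 30| = √(4600² + 30²) = 4600
|j4600 + 240| = √(4600² + 240²) = 4606
|T(j4600)| = 1110 × 4600 / 4606 = 1108.5
20 log₁₀(1108.5) = 60.89 dB

60.9 dB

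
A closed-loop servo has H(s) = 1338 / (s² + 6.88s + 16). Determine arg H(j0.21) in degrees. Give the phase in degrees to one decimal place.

∠[(j0.21)² + 6.88(j0.21) + 16] = ∠[15.956 + j1.4448] = 5.17°
∠H(j0.21) = −5.17° = -5.17°

-5.2°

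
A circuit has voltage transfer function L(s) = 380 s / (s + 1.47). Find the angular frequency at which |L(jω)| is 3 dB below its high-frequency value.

For a single-pole high-pass, the −3 dB point is at the pole: ω = 1.47 rad/s.

1.47 rad/s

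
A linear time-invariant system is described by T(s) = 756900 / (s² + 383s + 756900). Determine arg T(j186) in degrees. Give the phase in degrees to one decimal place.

-5.6°

∠[(j186)² + 383(j186) + 756900] = ∠[7.223e+05 + j71238] = 5.63°
∠T(j186) = −5.63° = -5.63°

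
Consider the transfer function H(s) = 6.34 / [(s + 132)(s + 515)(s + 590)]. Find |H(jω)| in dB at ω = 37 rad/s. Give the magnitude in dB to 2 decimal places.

-136.39 dB

|j37 + 132| = √(37² + 132²) = 137.1
|j37 + 515| = √(37² + 515²) = 516.3
|j37 + 590| = √(37² + 590²) = 591.2
|H(j37)| = 6.34 / (137.1 × 516.3 × 591.2) = 1.5152e-07
20 log₁₀(1.5152e-07) = -136.391 dB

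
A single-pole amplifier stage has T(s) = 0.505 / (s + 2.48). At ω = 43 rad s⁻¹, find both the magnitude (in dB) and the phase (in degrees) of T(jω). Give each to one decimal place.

|j43 + 2.48| = √(43² + 2.48²) = 43.07
|T(j43)| = 0.505 / 43.07 = 0.011725
20 log₁₀(0.011725) = -38.62 dB
∠(j43 + 2.48) = arctan(43/2.48) = 86.70°
∠T(j43) = −86.70° = -86.70°

|T| = -38.6 dB, ∠T = -86.7°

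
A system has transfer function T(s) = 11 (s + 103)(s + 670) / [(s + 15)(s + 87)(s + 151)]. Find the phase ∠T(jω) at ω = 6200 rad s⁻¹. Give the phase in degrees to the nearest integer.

∠(j6200 + 103) = arctan(6200/103) = 89.05°
∠(j6200 + 670) = arctan(6200/670) = 83.83°
∠(j6200 + 15) = arctan(6200/15) = 89.86°
∠(j6200 + 87) = arctan(6200/87) = 89.20°
∠(j6200 + 151) = arctan(6200/151) = 88.60°
∠T(j6200) = 89.05° + 83.83° − (89.86° + 89.20° + 88.60°) = -94.78°

-95°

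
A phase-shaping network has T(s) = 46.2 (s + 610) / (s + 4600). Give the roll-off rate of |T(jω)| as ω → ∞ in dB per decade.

With 1 zero and 1 pole, the high-frequency asymptotic slope is 20 × (1 − 1) = 0 dB/decade.

0 dB/decade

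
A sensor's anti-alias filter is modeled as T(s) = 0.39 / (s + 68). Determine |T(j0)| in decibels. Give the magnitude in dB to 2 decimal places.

-44.83 dB

T(0) = 0.39 / 68 = 0.0057353
20 log₁₀(0.0057353) = -44.829 dB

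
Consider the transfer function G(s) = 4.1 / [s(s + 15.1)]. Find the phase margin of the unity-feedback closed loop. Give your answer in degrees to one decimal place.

Gain crossover: |G(jω)| = 1 at ω ≈ 0.271 rad/s.
∠G(j0.271) = −90° − arctan(0.271/15.1) ≈ -91.03°
PM = 180° + (-91.03°) = 88.97°

89.0°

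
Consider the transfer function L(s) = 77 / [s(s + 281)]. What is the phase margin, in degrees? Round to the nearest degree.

Gain crossover: |L(jω)| = 1 at ω ≈ 0.274 rad/s.
∠L(j0.274) = −90° − arctan(0.274/281) ≈ -90.06°
PM = 180° + (-90.06°) = 89.94°

90°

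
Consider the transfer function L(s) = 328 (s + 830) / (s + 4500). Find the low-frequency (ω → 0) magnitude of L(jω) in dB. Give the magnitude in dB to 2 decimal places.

L(0) = 328 × 830 / 4500 = 60.498
20 log₁₀(60.498) = 35.635 dB

35.63 dB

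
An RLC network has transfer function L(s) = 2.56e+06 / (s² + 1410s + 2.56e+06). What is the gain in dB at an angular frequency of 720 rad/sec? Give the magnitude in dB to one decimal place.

|(j720)² + 1410(j720) + 2.56e+06| = |2.0416e+06 + j1.0152e+06| = 2.28e+06
|L(j720)| = 2.56e+06 / 2.28e+06 = 1.1228
20 log₁₀(1.1228) = 1.01 dB

1.0 dB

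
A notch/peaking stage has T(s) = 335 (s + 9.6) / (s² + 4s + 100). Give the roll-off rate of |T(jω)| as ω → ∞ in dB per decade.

-20 dB/decade

With 1 zero and 2 poles, the high-frequency asymptotic slope is 20 × (1 − 2) = -20 dB/decade.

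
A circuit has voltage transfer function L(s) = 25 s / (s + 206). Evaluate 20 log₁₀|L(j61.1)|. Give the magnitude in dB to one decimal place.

17.0 dB

|j61.1| = 61.1
|j61.1 + 206| = √(61.1² + 206²) = 214.9
|L(j61.1)| = 25 × 61.1 / 214.9 = 7.1089
20 log₁₀(7.1089) = 17.04 dB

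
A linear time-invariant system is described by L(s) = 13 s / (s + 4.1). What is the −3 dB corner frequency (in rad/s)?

For a single-pole high-pass, the −3 dB point is at the pole: ω = 4.1 rad/s.

4.1 rad/s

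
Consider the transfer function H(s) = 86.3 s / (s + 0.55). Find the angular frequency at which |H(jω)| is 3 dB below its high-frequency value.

0.55 rad/s

For a single-pole high-pass, the −3 dB point is at the pole: ω = 0.55 rad/s.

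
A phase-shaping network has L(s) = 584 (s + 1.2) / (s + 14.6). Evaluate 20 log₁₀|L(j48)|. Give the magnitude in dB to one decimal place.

54.9 dB

|j48 + 1.2| = √(48² + 1.2²) = 48.01
|j48 + 14.6| = √(48² + 14.6²) = 50.17
|L(j48)| = 584 × 48.01 / 50.17 = 558.9
20 log₁₀(558.9) = 54.95 dB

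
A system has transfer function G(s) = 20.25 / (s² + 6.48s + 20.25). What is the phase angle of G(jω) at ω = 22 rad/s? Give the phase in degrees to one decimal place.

-162.9°

∠[(j22)² + 6.48(j22) + 20.25] = ∠[-463.75 + j142.56] = 162.91°
∠G(j22) = −162.91° = -162.91°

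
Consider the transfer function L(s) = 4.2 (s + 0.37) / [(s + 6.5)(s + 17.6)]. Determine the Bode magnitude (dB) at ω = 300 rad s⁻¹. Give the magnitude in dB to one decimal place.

|j300 + 0.37| = √(300² + 0.37²) = 300
|j300 + 6.5| = √(300² + 6.5²) = 300.1
|j300 + 17.6| = √(300² + 17.6²) = 300.5
|L(j300)| = 4.2 × 300 / (300.1 × 300.5) = 0.013973
20 log₁₀(0.013973) = -37.09 dB

-37.1 dB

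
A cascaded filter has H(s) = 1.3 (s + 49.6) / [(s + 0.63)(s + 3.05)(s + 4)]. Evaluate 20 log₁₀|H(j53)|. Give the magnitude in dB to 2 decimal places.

|j53 + 49.6| = √(53² + 49.6²) = 72.59
|j53 + 0.63| = √(53² + 0.63²) = 53
|j53 + 3.05| = √(53² + 3.05²) = 53.09
|j53 + 4| = √(53² + 4²) = 53.15
|H(j53)| = 1.3 × 72.59 / (53 × 53.09 × 53.15) = 0.00063096
20 log₁₀(0.00063096) = -64.000 dB

-64.00 dB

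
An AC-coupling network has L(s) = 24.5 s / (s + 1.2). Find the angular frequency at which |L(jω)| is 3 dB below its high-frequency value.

1.2 rad/sec

For a single-pole high-pass, the −3 dB point is at the pole: ω = 1.2 rad/sec.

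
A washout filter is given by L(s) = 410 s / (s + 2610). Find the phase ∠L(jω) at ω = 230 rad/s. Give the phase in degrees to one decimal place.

∠(j230) = 90.00°
∠(j230 + 2610) = arctan(230/2610) = 5.04°
∠L(j230) = 90.00° − 5.04° = 84.96°

85.0 deg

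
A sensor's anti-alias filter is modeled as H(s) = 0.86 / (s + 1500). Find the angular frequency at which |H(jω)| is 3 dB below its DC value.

1500 rad/sec

For a single-pole low-pass, the −3 dB point is at the pole: ω = 1500 rad/sec.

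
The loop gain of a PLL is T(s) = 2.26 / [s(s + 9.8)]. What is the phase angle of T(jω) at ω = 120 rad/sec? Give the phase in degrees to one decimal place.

∠(j120 + 9.8) = arctan(120/9.8) = 85.33°
∠(j120) = 90.00°
∠T(j120) = − (85.33° + 90.00°) = -175.33°

-175.3°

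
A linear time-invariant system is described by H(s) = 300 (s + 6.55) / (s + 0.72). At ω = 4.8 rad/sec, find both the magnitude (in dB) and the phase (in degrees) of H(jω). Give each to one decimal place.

|j4.8 + 6.55| = √(4.8² + 6.55²) = 8.12
|j4.8 + 0.72| = √(4.8² + 0.72²) = 4.854
|H(j4.8)| = 300 × 8.12 / 4.854 = 501.92
20 log₁₀(501.92) = 54.01 dB
∠(j4.8 + 6.55) = arctan(4.8/6.55) = 36.23°
∠(j4.8 + 0.72) = arctan(4.8/0.72) = 81.47°
∠H(j4.8) = 36.23° − 81.47° = -45.23°

|H| = 54.0 dB, ∠H = -45.2°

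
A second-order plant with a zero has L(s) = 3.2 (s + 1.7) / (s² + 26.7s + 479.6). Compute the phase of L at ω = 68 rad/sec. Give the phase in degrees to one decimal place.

∠(j68 + 1.7) = arctan(68/1.7) = 88.57°
∠[(j68)² + 26.7(j68) + 479.6] = ∠[-4144.4 + j1815.6] = 156.34°
∠L(j68) = 88.57° − 156.34° = -67.77°

-67.8°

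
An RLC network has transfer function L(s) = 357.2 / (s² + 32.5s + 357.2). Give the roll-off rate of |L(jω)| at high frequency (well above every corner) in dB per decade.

-40 dB/decade

With 0 zeros and 2 poles, the high-frequency asymptotic slope is 20 × (0 − 2) = -40 dB/decade.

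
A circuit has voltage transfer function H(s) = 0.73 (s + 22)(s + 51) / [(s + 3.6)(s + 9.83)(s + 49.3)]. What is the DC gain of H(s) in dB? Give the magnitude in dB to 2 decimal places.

H(0) = 0.73 × 22 × 51 / (3.6 × 9.83 × 49.3) = 0.46948
20 log₁₀(0.46948) = -6.568 dB

-6.57 dB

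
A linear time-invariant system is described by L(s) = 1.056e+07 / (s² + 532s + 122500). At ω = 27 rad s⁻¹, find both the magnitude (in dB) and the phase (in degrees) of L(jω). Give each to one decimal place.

|(j27)² + 532(j27) + 122500| = |1.2177e+05 + j14364| = 1.226e+05
|L(j27)| = 1.056e+07 / 1.226e+05 = 86.123
20 log₁₀(86.123) = 38.70 dB
∠[(j27)² + 532(j27) + 122500] = ∠[1.2177e+05 + j14364] = 6.73°
∠L(j27) = −6.73° = -6.73°

|L| = 38.7 dB, ∠L = -6.7°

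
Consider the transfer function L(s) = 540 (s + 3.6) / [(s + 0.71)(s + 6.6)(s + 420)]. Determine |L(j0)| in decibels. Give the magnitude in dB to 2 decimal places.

-0.11 dB

L(0) = 540 × 3.6 / (0.71 × 6.6 × 420) = 0.98774
20 log₁₀(0.98774) = -0.107 dB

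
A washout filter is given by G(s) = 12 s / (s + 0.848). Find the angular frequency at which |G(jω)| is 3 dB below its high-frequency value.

For a single-pole high-pass, the −3 dB point is at the pole: ω = 0.848 rad s⁻¹.

0.848 rad s⁻¹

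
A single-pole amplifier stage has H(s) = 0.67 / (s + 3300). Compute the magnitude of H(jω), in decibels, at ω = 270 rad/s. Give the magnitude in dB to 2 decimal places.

-73.88 dB

|j270 + 3300| = √(270² + 3300²) = 3311
|H(j270)| = 0.67 / 3311 = 0.00020235
20 log₁₀(0.00020235) = -73.878 dB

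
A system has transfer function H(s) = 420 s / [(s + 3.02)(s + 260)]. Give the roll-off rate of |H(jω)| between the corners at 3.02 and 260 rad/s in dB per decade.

0 dB/decade

In this band the factors already past their corner are: 1 differentiator zero, pole at 3.02; net slope = 0 dB/decade.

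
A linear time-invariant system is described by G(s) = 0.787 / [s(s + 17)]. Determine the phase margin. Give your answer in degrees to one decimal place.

89.8°

Gain crossover: |G(jω)| = 1 at ω ≈ 0.0463 rad s⁻¹.
∠G(j0.0463) = −90° − arctan(0.0463/17) ≈ -90.16°
PM = 180° + (-90.16°) = 89.84°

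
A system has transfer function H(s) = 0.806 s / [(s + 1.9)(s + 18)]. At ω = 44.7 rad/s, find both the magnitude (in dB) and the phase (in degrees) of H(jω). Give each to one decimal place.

|H| = -35.5 dB, ∠H = -65.6°

|j44.7| = 44.7
|j44.7 + 1.9| = √(44.7² + 1.9²) = 44.74
|j44.7 + 18| = √(44.7² + 18²) = 48.19
|H(j44.7)| = 0.806 × 44.7 / (44.74 × 48.19) = 0.016711
20 log₁₀(0.016711) = -35.54 dB
∠(j44.7) = 90.00°
∠(j44.7 + 1.9) = arctan(44.7/1.9) = 87.57°
∠(j44.7 + 18) = arctan(44.7/18) = 68.07°
∠H(j44.7) = 90.00° − (87.57° + 68.07°) = -65.63°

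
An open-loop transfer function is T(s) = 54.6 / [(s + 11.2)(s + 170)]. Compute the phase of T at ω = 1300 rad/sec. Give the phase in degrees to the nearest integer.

∠(j1300 + 11.2) = arctan(1300/11.2) = 89.51°
∠(j1300 + 170) = arctan(1300/170) = 82.55°
∠T(j1300) = − (89.51° + 82.55°) = -172.06°

-172°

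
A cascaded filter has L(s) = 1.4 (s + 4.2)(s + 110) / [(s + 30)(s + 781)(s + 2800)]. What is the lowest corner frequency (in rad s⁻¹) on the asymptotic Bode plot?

Break frequencies occur at each pole and zero magnitude: 4.2 rad s⁻¹, 30 rad s⁻¹, 110 rad s⁻¹, 781 rad s⁻¹, 2800 rad s⁻¹.
The lowest is 4.2 rad s⁻¹.

4.2 rad s⁻¹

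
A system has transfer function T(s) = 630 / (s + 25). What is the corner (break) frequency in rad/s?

25 rad/s

The single real pole at s = −25 gives a corner at ω = 25 rad/s.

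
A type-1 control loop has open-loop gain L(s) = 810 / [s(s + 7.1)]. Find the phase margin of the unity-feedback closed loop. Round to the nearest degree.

14°

Gain crossover: |L(jω)| = 1 at ω ≈ 28 rad/s.
∠L(j28) = −90° − arctan(28/7.1) ≈ -165.78°
PM = 180° + (-165.78°) = 14.22°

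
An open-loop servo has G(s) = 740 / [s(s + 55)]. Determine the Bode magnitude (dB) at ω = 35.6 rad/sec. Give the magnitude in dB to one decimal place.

|j35.6 + 55| = √(35.6² + 55²) = 65.52
|j35.6| = 35.6
|G(j35.6)| = 740 / (65.52 × 35.6) = 0.31727
20 log₁₀(0.31727) = -9.97 dB

-10.0 dB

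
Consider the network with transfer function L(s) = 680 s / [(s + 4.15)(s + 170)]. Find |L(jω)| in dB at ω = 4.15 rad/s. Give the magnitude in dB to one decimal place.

|j4.15| = 4.15
|j4.15 + 4.15| = √(4.15² + 4.15²) = 5.869
|j4.15 + 170| = √(4.15² + 170²) = 170.1
|L(j4.15)| = 680 × 4.15 / (5.869 × 170.1) = 2.8276
20 log₁₀(2.8276) = 9.03 dB

9.0 dB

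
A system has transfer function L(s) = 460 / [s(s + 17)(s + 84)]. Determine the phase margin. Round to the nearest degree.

Gain crossover: |L(jω)| = 1 at ω ≈ 0.322 rad/s.
∠L(j0.322) = −90° − arctan(0.322/17) − arctan(0.322/84) ≈ -91.31°
PM = 180° + (-91.31°) = 88.69°

89 deg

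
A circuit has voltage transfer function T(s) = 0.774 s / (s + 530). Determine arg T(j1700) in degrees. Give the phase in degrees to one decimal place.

∠(j1700) = 90.00°
∠(j1700 + 530) = arctan(1700/530) = 72.68°
∠T(j1700) = 90.00° − 72.68° = 17.32°

17.3°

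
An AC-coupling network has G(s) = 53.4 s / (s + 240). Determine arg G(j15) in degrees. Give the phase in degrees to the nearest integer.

∠(j15) = 90.00°
∠(j15 + 240) = arctan(15/240) = 3.58°
∠G(j15) = 90.00° − 3.58° = 86.42°

86°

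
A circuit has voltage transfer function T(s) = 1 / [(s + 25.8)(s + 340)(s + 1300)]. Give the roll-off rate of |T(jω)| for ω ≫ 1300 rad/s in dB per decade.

-60 dB/decade

With 0 zeros and 3 poles, the high-frequency asymptotic slope is 20 × (0 − 3) = -60 dB/decade.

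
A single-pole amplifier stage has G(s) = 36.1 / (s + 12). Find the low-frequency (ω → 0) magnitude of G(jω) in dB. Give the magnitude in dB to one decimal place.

G(0) = 36.1 / 12 = 3.0083
20 log₁₀(3.0083) = 9.57 dB

9.6 dB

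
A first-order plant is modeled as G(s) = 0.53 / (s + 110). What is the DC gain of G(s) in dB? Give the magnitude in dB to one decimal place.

-46.3 dB

G(0) = 0.53 / 110 = 0.0048182
20 log₁₀(0.0048182) = -46.34 dB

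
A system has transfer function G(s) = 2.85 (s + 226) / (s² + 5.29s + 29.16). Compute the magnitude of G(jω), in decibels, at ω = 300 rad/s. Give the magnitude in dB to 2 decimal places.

-38.49 dB

|j300 + 226| = √(300² + 226²) = 375.6
|(j300)² + 5.29(j300) + 29.16| = |-89971 + j1587| = 8.998e+04
|G(j300)| = 2.85 × 375.6 / 8.998e+04 = 0.011896
20 log₁₀(0.011896) = -38.492 dB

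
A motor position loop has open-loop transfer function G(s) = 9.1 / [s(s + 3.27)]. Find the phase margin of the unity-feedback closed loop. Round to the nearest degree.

Gain crossover: |G(jω)| = 1 at ω ≈ 2.28 rad/sec.
∠G(j2.28) = −90° − arctan(2.28/3.27) ≈ -124.91°
PM = 180° + (-124.91°) = 55.09°

55°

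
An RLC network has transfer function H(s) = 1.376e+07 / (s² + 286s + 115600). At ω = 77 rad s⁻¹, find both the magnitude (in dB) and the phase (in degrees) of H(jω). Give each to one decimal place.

|(j77)² + 286(j77) + 115600| = |1.0967e+05 + j22022| = 1.119e+05
|H(j77)| = 1.376e+07 / 1.119e+05 = 123.01
20 log₁₀(123.01) = 41.80 dB
∠[(j77)² + 286(j77) + 115600] = ∠[1.0967e+05 + j22022] = 11.35°
∠H(j77) = −11.35° = -11.35°

|H| = 41.8 dB, ∠H = -11.4°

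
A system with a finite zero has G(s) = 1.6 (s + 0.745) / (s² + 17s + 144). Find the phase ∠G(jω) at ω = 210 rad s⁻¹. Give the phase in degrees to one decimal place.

-85.6°

∠(j210 + 0.745) = arctan(210/0.745) = 89.80°
∠[(j210)² + 17(j210) + 144] = ∠[-43956 + j3570] = 175.36°
∠G(j210) = 89.80° − 175.36° = -85.56°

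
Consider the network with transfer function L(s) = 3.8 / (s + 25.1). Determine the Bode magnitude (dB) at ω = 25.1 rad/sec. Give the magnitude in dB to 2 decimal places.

-19.41 dB

|j25.1 + 25.1| = √(25.1² + 25.1²) = 35.5
|L(j25.1)| = 3.8 / 35.5 = 0.10705
20 log₁₀(0.10705) = -19.408 dB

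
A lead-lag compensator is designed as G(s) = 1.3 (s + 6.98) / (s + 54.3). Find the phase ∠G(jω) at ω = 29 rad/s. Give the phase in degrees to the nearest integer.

48°

∠(j29 + 6.98) = arctan(29/6.98) = 76.47°
∠(j29 + 54.3) = arctan(29/54.3) = 28.11°
∠G(j29) = 76.47° − 28.11° = 48.36°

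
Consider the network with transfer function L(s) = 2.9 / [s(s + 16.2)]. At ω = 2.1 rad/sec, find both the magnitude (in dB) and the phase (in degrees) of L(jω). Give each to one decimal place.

|j2.1 + 16.2| = √(2.1² + 16.2²) = 16.34
|j2.1| = 2.1
|L(j2.1)| = 2.9 / (16.34 × 2.1) = 0.084537
20 log₁₀(0.084537) = -21.46 dB
∠(j2.1 + 16.2) = arctan(2.1/16.2) = 7.39°
∠(j2.1) = 90.00°
∠L(j2.1) = − (7.39° + 90.00°) = -97.39°

|L| = -21.5 dB, ∠L = -97.4°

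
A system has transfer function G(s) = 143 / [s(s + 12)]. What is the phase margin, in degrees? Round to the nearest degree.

Gain crossover: |G(jω)| = 1 at ω ≈ 9.39 rad/s.
∠G(j9.39) = −90° − arctan(9.39/12) ≈ -128.03°
PM = 180° + (-128.03°) = 51.97°

52 deg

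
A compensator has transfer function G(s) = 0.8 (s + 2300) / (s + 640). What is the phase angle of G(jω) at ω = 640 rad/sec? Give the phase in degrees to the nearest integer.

∠(j640 + 2300) = arctan(640/2300) = 15.55°
∠(j640 + 640) = arctan(640/640) = 45.00°
∠G(j640) = 15.55° − 45.00° = -29.45°

-29 deg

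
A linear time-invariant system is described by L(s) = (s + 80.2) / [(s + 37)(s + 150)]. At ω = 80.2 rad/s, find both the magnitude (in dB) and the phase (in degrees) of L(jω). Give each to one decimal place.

|j80.2 + 80.2| = √(80.2² + 80.2²) = 113.4
|j80.2 + 37| = √(80.2² + 37²) = 88.32
|j80.2 + 150| = √(80.2² + 150²) = 170.1
|L(j80.2)| = 1 × 113.4 / (88.32 × 170.1) = 0.0075496
20 log₁₀(0.0075496) = -42.44 dB
∠(j80.2 + 80.2) = arctan(80.2/80.2) = 45.00°
∠(j80.2 + 37) = arctan(80.2/37) = 65.23°
∠(j80.2 + 150) = arctan(80.2/150) = 28.13°
∠L(j80.2) = 45.00° − (65.23° + 28.13°) = -48.37°

|L| = -42.4 dB, ∠L = -48.4 deg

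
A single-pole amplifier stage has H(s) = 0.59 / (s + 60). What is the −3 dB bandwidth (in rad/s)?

For a single-pole low-pass, the −3 dB point is at the pole: ω = 60 rad/s.

60 rad/s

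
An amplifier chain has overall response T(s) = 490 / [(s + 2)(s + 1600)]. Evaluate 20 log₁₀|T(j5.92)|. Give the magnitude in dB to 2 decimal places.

|j5.92 + 2| = √(5.92² + 2²) = 6.249
|j5.92 + 1600| = √(5.92² + 1600²) = 1600
|T(j5.92)| = 490 / (6.249 × 1600) = 0.04901
20 log₁₀(0.04901) = -26.194 dB

-26.19 dB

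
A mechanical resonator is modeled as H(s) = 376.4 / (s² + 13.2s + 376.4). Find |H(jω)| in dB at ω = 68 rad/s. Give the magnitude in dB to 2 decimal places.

|(j68)² + 13.2(j68) + 376.4| = |-4247.6 + j897.6| = 4341
|H(j68)| = 376.4 / 4341 = 0.0867
20 log₁₀(0.0867) = -21.240 dB

-21.24 dB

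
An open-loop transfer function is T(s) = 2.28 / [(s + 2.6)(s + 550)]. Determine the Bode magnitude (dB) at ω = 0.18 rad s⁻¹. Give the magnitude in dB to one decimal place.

|j0.18 + 2.6| = √(0.18² + 2.6²) = 2.606
|j0.18 + 550| = √(0.18² + 550²) = 550
|T(j0.18)| = 2.28 / (2.606 × 550) = 0.0015906
20 log₁₀(0.0015906) = -55.97 dB

-56.0 dB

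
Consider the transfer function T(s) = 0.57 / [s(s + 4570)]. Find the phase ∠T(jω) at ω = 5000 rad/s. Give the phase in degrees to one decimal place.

∠(j5000 + 4570) = arctan(5000/4570) = 47.57°
∠(j5000) = 90.00°
∠T(j5000) = − (47.57° + 90.00°) = -137.57°

-137.6°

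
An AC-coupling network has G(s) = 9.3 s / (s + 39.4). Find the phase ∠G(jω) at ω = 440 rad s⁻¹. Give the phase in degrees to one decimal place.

∠(j440) = 90.00°
∠(j440 + 39.4) = arctan(440/39.4) = 84.88°
∠G(j440) = 90.00° − 84.88° = 5.12°

5.1°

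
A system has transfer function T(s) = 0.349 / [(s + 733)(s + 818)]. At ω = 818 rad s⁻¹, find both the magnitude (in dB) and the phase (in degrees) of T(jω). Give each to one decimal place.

|j818 + 733| = √(818² + 733²) = 1098
|j818 + 818| = √(818² + 818²) = 1157
|T(j818)| = 0.349 / (1098 × 1157) = 2.7467e-07
20 log₁₀(2.7467e-07) = -131.22 dB
∠(j818 + 733) = arctan(818/733) = 48.14°
∠(j818 + 818) = arctan(818/818) = 45.00°
∠T(j818) = − (48.14° + 45.00°) = -93.14°

|T| = -131.2 dB, ∠T = -93.1 deg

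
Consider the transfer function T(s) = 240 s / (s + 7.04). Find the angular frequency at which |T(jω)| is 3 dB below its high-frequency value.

For a single-pole high-pass, the −3 dB point is at the pole: ω = 7.04 rad s⁻¹.

7.04 rad s⁻¹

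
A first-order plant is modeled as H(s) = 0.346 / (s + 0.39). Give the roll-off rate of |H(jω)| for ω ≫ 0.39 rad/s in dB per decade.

With 0 zeros and 1 pole, the high-frequency asymptotic slope is 20 × (0 − 1) = -20 dB/decade.

-20 dB/decade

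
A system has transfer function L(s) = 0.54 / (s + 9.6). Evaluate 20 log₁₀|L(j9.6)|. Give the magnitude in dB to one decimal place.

|j9.6 + 9.6| = √(9.6² + 9.6²) = 13.58
|L(j9.6)| = 0.54 / 13.58 = 0.039775
20 log₁₀(0.039775) = -28.01 dB

-28.0 dB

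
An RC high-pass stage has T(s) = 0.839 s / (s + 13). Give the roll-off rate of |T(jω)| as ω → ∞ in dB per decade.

0 dB/decade

With 1 zero and 1 pole, the high-frequency asymptotic slope is 20 × (1 − 1) = 0 dB/decade.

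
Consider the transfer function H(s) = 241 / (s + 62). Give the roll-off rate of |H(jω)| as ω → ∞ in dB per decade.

-20 dB/decade

With 0 zeros and 1 pole, the high-frequency asymptotic slope is 20 × (0 − 1) = -20 dB/decade.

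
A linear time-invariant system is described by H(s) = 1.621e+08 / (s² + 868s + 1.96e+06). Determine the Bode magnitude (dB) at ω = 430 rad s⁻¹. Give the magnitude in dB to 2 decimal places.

39.02 dB

|(j430)² + 868(j430) + 1.96e+06| = |1.7751e+06 + j3.7324e+05| = 1.814e+06
|H(j430)| = 1.621e+08 / 1.814e+06 = 89.365
20 log₁₀(89.365) = 39.023 dB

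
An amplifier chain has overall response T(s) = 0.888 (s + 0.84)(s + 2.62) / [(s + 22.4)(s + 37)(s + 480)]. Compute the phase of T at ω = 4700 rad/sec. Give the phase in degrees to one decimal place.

∠(j4700 + 0.84) = arctan(4700/0.84) = 89.99°
∠(j4700 + 2.62) = arctan(4700/2.62) = 89.97°
∠(j4700 + 22.4) = arctan(4700/22.4) = 89.73°
∠(j4700 + 37) = arctan(4700/37) = 89.55°
∠(j4700 + 480) = arctan(4700/480) = 84.17°
∠T(j4700) = 89.99° + 89.97° − (89.73° + 89.55° + 84.17°) = -83.49°

-83.5 deg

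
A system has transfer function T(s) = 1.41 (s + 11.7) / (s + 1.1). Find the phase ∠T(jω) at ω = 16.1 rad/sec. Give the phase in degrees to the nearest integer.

∠(j16.1 + 11.7) = arctan(16.1/11.7) = 53.99°
∠(j16.1 + 1.1) = arctan(16.1/1.1) = 86.09°
∠T(j16.1) = 53.99° − 86.09° = -32.10°

-32°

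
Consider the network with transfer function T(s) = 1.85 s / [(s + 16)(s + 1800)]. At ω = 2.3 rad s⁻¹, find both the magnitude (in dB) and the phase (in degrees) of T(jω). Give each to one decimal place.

|T| = -76.7 dB, ∠T = 81.7 deg

|j2.3| = 2.3
|j2.3 + 16| = √(2.3² + 16²) = 16.16
|j2.3 + 1800| = √(2.3² + 1800²) = 1800
|T(j2.3)| = 1.85 × 2.3 / (16.16 × 1800) = 0.00014624
20 log₁₀(0.00014624) = -76.70 dB
∠(j2.3) = 90.00°
∠(j2.3 + 16) = arctan(2.3/16) = 8.18°
∠(j2.3 + 1800) = arctan(2.3/1800) = 0.07°
∠T(j2.3) = 90.00° − (8.18° + 0.07°) = 81.75°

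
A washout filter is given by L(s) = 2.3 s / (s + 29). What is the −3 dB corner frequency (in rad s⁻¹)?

For a single-pole high-pass, the −3 dB point is at the pole: ω = 29 rad s⁻¹.

29 rad s⁻¹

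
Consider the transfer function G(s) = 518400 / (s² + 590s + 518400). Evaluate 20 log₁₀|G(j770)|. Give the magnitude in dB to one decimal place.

1.0 dB

|(j770)² + 590(j770) + 518400| = |-74500 + j4.543e+05| = 4.604e+05
|G(j770)| = 518400 / 4.604e+05 = 1.1261
20 log₁₀(1.1261) = 1.03 dB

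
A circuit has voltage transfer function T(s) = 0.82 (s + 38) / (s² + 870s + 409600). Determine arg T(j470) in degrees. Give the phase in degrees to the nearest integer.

∠(j470 + 38) = arctan(470/38) = 85.38°
∠[(j470)² + 870(j470) + 409600] = ∠[1.887e+05 + j4.089e+05] = 65.23°
∠T(j470) = 85.38° − 65.23° = 20.15°

20°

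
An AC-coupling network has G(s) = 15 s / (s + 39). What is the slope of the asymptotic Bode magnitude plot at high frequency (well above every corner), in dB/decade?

With 1 zero and 1 pole, the high-frequency asymptotic slope is 20 × (1 − 1) = 0 dB/decade.

0 dB/decade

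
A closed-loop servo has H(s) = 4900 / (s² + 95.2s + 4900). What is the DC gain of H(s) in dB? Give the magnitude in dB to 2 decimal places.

H(0) = 4900 / 4900 = 1
20 log₁₀(1) = 0.000 dB

0.00 dB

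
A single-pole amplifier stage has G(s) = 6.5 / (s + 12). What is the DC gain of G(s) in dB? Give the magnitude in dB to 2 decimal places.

G(0) = 6.5 / 12 = 0.54167
20 log₁₀(0.54167) = -5.325 dB

-5.33 dB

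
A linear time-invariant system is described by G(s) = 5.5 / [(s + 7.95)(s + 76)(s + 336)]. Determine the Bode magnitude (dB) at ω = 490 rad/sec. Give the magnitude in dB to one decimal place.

|j490 + 7.95| = √(490² + 7.95²) = 490.1
|j490 + 76| = √(490² + 76²) = 495.9
|j490 + 336| = √(490² + 336²) = 594.1
|G(j490)| = 5.5 / (490.1 × 495.9 × 594.1) = 3.8095e-08
20 log₁₀(3.8095e-08) = -148.38 dB

-148.4 dB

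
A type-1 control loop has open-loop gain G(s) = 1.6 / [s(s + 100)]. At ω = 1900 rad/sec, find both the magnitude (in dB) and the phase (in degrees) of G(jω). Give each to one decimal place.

|j1900 + 100| = √(1900² + 100²) = 1903
|j1900| = 1900
|G(j1900)| = 1.6 / (1903 × 1900) = 4.426e-07
20 log₁₀(4.426e-07) = -127.08 dB
∠(j1900 + 100) = arctan(1900/100) = 86.99°
∠(j1900) = 90.00°
∠G(j1900) = − (86.99° + 90.00°) = -176.99°

|G| = -127.1 dB, ∠G = -177.0°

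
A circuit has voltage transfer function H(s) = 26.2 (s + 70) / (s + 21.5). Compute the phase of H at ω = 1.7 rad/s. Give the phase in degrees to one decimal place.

-3.1°

∠(j1.7 + 70) = arctan(1.7/70) = 1.39°
∠(j1.7 + 21.5) = arctan(1.7/21.5) = 4.52°
∠H(j1.7) = 1.39° − 4.52° = -3.13°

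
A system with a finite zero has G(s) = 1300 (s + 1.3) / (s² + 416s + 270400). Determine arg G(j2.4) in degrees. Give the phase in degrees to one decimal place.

61.3 deg

∠(j2.4 + 1.3) = arctan(2.4/1.3) = 61.56°
∠[(j2.4)² + 416(j2.4) + 270400] = ∠[2.7039e+05 + j998.4] = 0.21°
∠G(j2.4) = 61.56° − 0.21° = 61.35°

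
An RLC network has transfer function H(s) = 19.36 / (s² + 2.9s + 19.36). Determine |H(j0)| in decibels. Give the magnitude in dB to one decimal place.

0.0 dB

H(0) = 19.36 / 19.36 = 1
20 log₁₀(1) = 0.00 dB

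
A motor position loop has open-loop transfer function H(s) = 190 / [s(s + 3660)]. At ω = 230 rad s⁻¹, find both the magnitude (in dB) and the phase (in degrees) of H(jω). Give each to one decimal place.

|j230 + 3660| = √(230² + 3660²) = 3667
|j230| = 230
|H(j230)| = 190 / (3667 × 230) = 0.00022526
20 log₁₀(0.00022526) = -72.95 dB
∠(j230 + 3660) = arctan(230/3660) = 3.60°
∠(j230) = 90.00°
∠H(j230) = − (3.60° + 90.00°) = -93.60°

|H| = -72.9 dB, ∠H = -93.6°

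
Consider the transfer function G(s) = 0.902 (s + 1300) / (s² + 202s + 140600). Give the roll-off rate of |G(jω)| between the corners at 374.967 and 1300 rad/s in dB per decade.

In this band the factors already past their corner are: complex pole pair at ωₙ ≈ 375; net slope = -40 dB/decade.

-40 dB/decade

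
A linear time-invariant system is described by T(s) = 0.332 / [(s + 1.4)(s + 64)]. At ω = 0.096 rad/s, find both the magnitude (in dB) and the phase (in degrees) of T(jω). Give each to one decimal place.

|T| = -48.6 dB, ∠T = -4.0°

|j0.096 + 1.4| = √(0.096² + 1.4²) = 1.403
|j0.096 + 64| = √(0.096² + 64²) = 64
|T(j0.096)| = 0.332 / (1.403 × 64) = 0.0036967
20 log₁₀(0.0036967) = -48.64 dB
∠(j0.096 + 1.4) = arctan(0.096/1.4) = 3.92°
∠(j0.096 + 64) = arctan(0.096/64) = 0.09°
∠T(j0.096) = − (3.92° + 0.09°) = -4.01°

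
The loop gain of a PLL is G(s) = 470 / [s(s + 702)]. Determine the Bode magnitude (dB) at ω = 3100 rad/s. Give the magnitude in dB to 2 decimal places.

|j3100 + 702| = √(3100² + 702²) = 3178
|j3100| = 3100
|G(j3100)| = 470 / (3178 × 3100) = 4.77e-05
20 log₁₀(4.77e-05) = -86.430 dB

-86.43 dB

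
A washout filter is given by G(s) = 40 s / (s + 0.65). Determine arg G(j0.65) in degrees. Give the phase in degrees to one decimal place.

∠(j0.65) = 90.00°
∠(j0.65 + 0.65) = arctan(0.65/0.65) = 45.00°
∠G(j0.65) = 90.00° − 45.00° = 45.00°

45.0°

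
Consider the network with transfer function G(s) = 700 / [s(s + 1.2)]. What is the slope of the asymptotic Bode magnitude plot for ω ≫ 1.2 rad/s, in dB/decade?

With 0 zeros and 2 poles, the high-frequency asymptotic slope is 20 × (0 − 2) = -40 dB/decade.

-40 dB/decade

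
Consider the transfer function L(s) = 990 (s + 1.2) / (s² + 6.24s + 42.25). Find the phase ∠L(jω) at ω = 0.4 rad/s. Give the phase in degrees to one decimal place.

∠(j0.4 + 1.2) = arctan(0.4/1.2) = 18.43°
∠[(j0.4)² + 6.24(j0.4) + 42.25] = ∠[42.09 + j2.496] = 3.39°
∠L(j0.4) = 18.43° − 3.39° = 15.04°

15.0°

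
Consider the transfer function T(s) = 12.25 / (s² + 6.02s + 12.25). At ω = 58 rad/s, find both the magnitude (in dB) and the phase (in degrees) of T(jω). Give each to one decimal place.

|(j58)² + 6.02(j58) + 12.25| = |-3351.8 + j349.16| = 3370
|T(j58)| = 12.25 / 3370 = 0.0036351
20 log₁₀(0.0036351) = -48.79 dB
∠[(j58)² + 6.02(j58) + 12.25] = ∠[-3351.8 + j349.16] = 174.05°
∠T(j58) = −174.05° = -174.05°

|T| = -48.8 dB, ∠T = -174.1°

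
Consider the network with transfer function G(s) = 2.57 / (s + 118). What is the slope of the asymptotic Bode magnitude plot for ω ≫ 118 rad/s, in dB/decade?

With 0 zeros and 1 pole, the high-frequency asymptotic slope is 20 × (0 − 1) = -20 dB/decade.

-20 dB/decade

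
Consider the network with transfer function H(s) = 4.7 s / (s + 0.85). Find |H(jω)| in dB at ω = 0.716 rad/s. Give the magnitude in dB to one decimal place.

|j0.716| = 0.716
|j0.716 + 0.85| = √(0.716² + 0.85²) = 1.111
|H(j0.716)| = 4.7 × 0.716 / 1.111 = 3.028
20 log₁₀(3.028) = 9.62 dB

9.6 dB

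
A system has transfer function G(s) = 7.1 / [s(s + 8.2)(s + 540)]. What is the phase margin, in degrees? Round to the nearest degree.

90°

Gain crossover: |G(jω)| = 1 at ω ≈ 0.0016 rad/sec.
∠G(j0.0016) = −90° − arctan(0.0016/8.2) − arctan(0.0016/540) ≈ -90.01°
PM = 180° + (-90.01°) = 89.99°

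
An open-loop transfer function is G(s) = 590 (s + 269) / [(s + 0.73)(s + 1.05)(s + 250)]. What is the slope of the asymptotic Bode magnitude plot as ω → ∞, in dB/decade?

-40 dB/decade

With 1 zero and 3 poles, the high-frequency asymptotic slope is 20 × (1 − 3) = -40 dB/decade.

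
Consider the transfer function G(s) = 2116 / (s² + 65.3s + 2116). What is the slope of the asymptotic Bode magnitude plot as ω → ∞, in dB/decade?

-40 dB/decade

With 0 zeros and 2 poles, the high-frequency asymptotic slope is 20 × (0 − 2) = -40 dB/decade.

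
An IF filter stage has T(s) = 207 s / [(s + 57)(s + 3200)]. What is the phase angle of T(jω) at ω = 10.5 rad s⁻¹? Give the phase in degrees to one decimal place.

79.4°

∠(j10.5) = 90.00°
∠(j10.5 + 57) = arctan(10.5/57) = 10.44°
∠(j10.5 + 3200) = arctan(10.5/3200) = 0.19°
∠T(j10.5) = 90.00° − (10.44° + 0.19°) = 79.37°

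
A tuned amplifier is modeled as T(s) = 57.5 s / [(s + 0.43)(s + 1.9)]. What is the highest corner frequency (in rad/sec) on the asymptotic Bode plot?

1.9 rad/sec

Break frequencies occur at each pole and zero magnitude: 0.43 rad/sec, 1.9 rad/sec.
The highest is 1.9 rad/sec.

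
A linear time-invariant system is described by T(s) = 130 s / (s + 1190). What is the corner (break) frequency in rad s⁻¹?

The single real pole at s = −1190 gives a corner at ω = 1190 rad s⁻¹.

1190 rad s⁻¹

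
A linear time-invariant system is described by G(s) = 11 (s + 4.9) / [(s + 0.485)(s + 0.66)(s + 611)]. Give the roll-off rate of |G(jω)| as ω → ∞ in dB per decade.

-40 dB/decade

With 1 zero and 3 poles, the high-frequency asymptotic slope is 20 × (1 − 3) = -40 dB/decade.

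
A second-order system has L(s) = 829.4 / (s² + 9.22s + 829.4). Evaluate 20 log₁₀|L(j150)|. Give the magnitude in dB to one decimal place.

|(j150)² + 9.22(j150) + 829.4| = |-21671 + j1383| = 2.171e+04
|L(j150)| = 829.4 / 2.171e+04 = 0.038195
20 log₁₀(0.038195) = -28.36 dB

-28.4 dB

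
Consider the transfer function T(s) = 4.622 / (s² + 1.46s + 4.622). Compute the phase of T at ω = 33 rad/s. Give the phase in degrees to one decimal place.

∠[(j33)² + 1.46(j33) + 4.622] = ∠[-1084.4 + j48.18] = 177.46°
∠T(j33) = −177.46° = -177.46°

-177.5°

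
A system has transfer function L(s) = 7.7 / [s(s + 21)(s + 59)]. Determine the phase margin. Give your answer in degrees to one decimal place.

90.0 deg

Gain crossover: |L(jω)| = 1 at ω ≈ 0.00621 rad/sec.
∠L(j0.00621) = −90° − arctan(0.00621/21) − arctan(0.00621/59) ≈ -90.02°
PM = 180° + (-90.02°) = 89.98°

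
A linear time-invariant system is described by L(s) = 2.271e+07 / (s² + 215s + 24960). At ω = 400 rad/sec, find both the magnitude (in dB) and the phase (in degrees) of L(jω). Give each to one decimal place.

|(j400)² + 215(j400) + 24960| = |-1.3504e+05 + j86000| = 1.601e+05
|L(j400)| = 2.271e+07 / 1.601e+05 = 141.85
20 log₁₀(141.85) = 43.04 dB
∠[(j400)² + 215(j400) + 24960] = ∠[-1.3504e+05 + j86000] = 147.51°
∠L(j400) = −147.51° = -147.51°

|L| = 43.0 dB, ∠L = -147.5°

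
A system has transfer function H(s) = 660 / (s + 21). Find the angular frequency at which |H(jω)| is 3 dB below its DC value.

For a single-pole low-pass, the −3 dB point is at the pole: ω = 21 rad/sec.

21 rad/sec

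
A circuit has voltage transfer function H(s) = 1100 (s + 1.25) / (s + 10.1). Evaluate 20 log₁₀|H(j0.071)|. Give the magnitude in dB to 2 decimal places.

42.69 dB

|j0.071 + 1.25| = √(0.071² + 1.25²) = 1.252
|j0.071 + 10.1| = √(0.071² + 10.1²) = 10.1
|H(j0.071)| = 1100 × 1.252 / 10.1 = 136.35
20 log₁₀(136.35) = 42.693 dB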